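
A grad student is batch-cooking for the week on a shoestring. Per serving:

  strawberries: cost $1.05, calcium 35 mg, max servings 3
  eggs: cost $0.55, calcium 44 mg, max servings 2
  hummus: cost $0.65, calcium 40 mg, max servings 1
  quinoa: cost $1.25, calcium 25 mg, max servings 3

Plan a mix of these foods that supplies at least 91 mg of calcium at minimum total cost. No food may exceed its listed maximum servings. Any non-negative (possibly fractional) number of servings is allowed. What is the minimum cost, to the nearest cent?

$1.15

Cost per mg of calcium: eggs $0.0125, hummus $0.0163, strawberries $0.0300, quinoa $0.0500.
Take 2 servings of eggs: +88.0 mg calcium for $1.10 (total $1.10, still need 3.0 mg).
Take 0.075 servings of hummus: +3.0 mg calcium for $0.05 (total $1.15, still need 0.0 mg).
Greedy by cheapest-per-mg is optimal for a single linear constraint, so the minimum cost is $1.15.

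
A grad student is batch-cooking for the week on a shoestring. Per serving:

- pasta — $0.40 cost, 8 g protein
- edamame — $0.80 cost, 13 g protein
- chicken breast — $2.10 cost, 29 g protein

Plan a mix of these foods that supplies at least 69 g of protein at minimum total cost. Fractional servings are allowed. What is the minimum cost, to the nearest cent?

Cost per g of protein: pasta $0.0500, edamame $0.0615, chicken breast $0.0724.
With no serving limits, use only pasta: 69 g / 8 g = 8.625 servings × $0.40 = $3.45.

$3.45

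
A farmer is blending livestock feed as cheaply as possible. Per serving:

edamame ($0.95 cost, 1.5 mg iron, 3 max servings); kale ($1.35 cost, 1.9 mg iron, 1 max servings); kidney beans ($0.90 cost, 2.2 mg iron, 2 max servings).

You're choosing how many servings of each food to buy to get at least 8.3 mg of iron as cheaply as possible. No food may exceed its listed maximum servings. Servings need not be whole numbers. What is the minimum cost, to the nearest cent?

$4.27

Cost per mg of iron: kidney beans $0.4091, edamame $0.6333, kale $0.7105.
Take 2 servings of kidney beans: +4.4 mg iron for $1.80 (total $1.80, still need 3.9 mg).
Take 2.6 servings of edamame: +3.9 mg iron for $2.47 (total $4.27, still need 0.0 mg).
Filling from the cheapest source first is optimal under one linear minimum: $4.27.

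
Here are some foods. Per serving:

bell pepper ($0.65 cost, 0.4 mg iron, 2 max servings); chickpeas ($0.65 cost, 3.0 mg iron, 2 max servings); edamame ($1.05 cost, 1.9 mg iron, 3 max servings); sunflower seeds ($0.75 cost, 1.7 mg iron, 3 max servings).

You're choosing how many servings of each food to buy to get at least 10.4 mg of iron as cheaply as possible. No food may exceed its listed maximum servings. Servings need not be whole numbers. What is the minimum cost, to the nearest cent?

$3.24

Cost per mg of iron: chickpeas $0.2167, sunflower seeds $0.4412, edamame $0.5526, bell pepper $1.6250.
Take 2 servings of chickpeas: +6.0 mg iron for $1.30 (total $1.30, still need 4.4 mg).
Take 2.588 servings of sunflower seeds: +4.4 mg iron for $1.94 (total $3.24, still need 0.0 mg).
Filling from the cheapest source first is optimal under one linear minimum: $3.24.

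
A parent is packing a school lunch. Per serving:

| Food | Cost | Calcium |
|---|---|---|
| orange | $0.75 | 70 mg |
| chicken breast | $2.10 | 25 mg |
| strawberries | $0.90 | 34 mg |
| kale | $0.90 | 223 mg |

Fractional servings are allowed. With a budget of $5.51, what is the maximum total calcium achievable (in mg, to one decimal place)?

1365.3 mg

Calcium per dollar: kale 247.8, orange 93.33, strawberries 37.78, chicken breast 11.9.
With no serving limits, spend the whole cost allowance on kale: $5.51 / $0.90 × 223 mg = 1365.3 mg.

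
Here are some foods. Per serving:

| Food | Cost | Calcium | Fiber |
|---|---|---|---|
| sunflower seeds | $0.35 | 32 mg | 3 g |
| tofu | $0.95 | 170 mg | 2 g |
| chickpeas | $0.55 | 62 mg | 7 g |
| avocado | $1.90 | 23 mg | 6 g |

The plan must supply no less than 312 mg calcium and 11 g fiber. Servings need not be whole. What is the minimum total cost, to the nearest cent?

Minimising a linear cost over {calcium ≥ 312, fiber ≥ 11, servings ≥ 0} — the optimum is at a vertex, using one or two foods.
sunflower seeds only: max(312/32, 11/3) = 9.75 servings → $3.41.
tofu only: max(312/170, 11/2) = 5.5 servings → $5.22.
chickpeas only: max(312/62, 11/7) = 5.032 servings → $2.77.
avocado only: max(312/23, 11/6) = 13.57 servings → $25.77.
sunflower seeds + tofu with both tight: 2.794 servings and 1.309 servings → $2.22.
sunflower seeds + chickpeas with both targets exact would need a negative amount; discard.
sunflower seeds + avocado: intersection lies outside the first quadrant.
tofu + chickpeas with both tight: 1.409 servings and 1.169 servings → $1.98.
tofu + avocado with both tight: 1.662 servings and 1.279 servings → $4.01.
chickpeas + avocado: intersection lies outside the first quadrant.
Cheapest feasible corner: $1.98.

$1.98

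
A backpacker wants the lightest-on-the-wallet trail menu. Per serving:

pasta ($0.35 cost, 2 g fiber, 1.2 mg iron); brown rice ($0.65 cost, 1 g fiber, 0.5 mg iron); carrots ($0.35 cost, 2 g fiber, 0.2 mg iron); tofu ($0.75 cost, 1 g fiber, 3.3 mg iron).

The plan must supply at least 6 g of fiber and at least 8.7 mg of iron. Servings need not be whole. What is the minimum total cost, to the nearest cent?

$2.14

For a min-cost LP with two ≥-constraints, a basic feasible solution has at most two positive variables.
pasta only: max(6/2, 8.7/1.2) = 7.25 servings → $2.54.
brown rice only: max(6/1, 8.7/0.5) = 17.4 servings → $11.31.
carrots only: max(6/2, 8.7/0.2) = 43.5 servings → $15.22.
tofu only: max(6/1, 8.7/3.3) = 6 servings → $4.50.
pasta + brown rice with both targets exact would need a negative amount; discard.
pasta + carrots: intersection lies outside the first quadrant.
pasta + tofu with both tight: 2.056 servings and 1.889 servings → $2.14.
brown rice + carrots with both targets exact would need a negative amount; discard.
brown rice + tofu with both tight: 3.964 servings and 2.036 servings → $4.10.
carrots + tofu with both tight: 1.734 servings and 2.531 servings → $2.51.
Cheapest feasible corner: $2.14.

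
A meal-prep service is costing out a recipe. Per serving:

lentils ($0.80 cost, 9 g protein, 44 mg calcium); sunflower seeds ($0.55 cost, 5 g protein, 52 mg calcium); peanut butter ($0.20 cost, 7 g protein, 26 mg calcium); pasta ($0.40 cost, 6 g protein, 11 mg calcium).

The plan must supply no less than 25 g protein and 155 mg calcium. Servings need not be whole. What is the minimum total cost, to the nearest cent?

Two binding constraints pin down two serving amounts, so the optimal mix uses at most two foods. The candidates are each food alone (scaled to the tighter of protein/calcium) and each pair with both constraints tight.
lentils only: max(25/9, 155/44) = 3.523 servings → $2.82.
sunflower seeds only: max(25/5, 155/52) = 5 servings → $2.75.
peanut butter only: max(25/7, 155/26) = 5.962 servings → $1.19.
pasta only: max(25/6, 155/11) = 14.09 servings → $5.64.
lentils + sunflower seeds with both tight: 2.117 servings and 1.19 servings → $2.35.
lentils + peanut butter: the both-tight solution has a negative serving — not a feasible corner.
lentils + pasta: intersection lies outside the first quadrant.
sunflower seeds + peanut butter with both tight: 1.859 servings and 2.244 servings → $1.47.
sunflower seeds + pasta with both tight: 2.549 servings and 2.043 servings → $2.22.
peanut butter + pasta: intersection lies outside the first quadrant.
The minimum over all feasible corners is $1.19.

$1.19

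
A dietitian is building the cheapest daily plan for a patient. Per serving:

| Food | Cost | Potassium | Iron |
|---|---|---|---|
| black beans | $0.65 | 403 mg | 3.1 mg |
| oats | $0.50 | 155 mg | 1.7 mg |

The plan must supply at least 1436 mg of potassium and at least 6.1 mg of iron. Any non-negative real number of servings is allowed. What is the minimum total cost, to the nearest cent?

$2.32

black beans only: max(1436/403, 6.1/3.1) = 3.563 servings → $2.32.
oats only: max(1436/155, 6.1/1.7) = 9.265 servings → $4.63.
black beans + oats: intersection lies outside the first quadrant.
Cheapest feasible corner: $2.32.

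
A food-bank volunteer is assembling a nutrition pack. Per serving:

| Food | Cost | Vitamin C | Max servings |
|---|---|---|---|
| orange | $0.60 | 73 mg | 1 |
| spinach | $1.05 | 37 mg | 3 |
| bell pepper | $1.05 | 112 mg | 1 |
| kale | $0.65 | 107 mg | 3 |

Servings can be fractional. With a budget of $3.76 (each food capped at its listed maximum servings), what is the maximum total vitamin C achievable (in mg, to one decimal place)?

511.6 mg

Vitamin C per dollar: kale 164.6, orange 121.7, bell pepper 106.7, spinach 35.24.
Take 3 servings of kale: spends $1.95, +321.0 mg vitamin C (running total 321.0 mg).
Take 1 serving of orange: spends $0.60, +73.0 mg vitamin C (running total 394.0 mg).
Take 1 serving of bell pepper: spends $1.05, +112.0 mg vitamin C (running total 506.0 mg).
Take 0.1524 servings of spinach: spends $0.16, +5.6 mg vitamin C (running total 511.6 mg).
Greedy by best ratio exhausts the cost allowance optimally: 511.6 mg.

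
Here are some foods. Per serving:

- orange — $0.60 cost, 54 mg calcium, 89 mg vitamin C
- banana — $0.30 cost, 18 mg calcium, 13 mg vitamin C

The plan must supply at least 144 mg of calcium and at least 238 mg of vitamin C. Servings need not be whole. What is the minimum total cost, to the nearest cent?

orange only: max(144/54, 238/89) = 2.674 servings → $1.60.
banana only: max(144/18, 238/13) = 18.31 servings → $5.49.
orange + banana with both targets exact would need a negative amount; discard.
Cheapest feasible corner: $1.60.

$1.60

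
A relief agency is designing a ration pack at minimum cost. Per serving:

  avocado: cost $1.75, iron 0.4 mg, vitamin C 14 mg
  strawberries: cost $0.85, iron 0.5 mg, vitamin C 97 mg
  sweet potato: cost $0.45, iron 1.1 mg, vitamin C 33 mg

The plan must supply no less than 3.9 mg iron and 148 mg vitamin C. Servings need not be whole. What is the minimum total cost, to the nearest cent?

$1.84

A basic optimal solution has at most two foods positive. Try each food alone and each pair with both targets met exactly.
avocado only: max(3.9/0.4, 148/14) = 10.57 servings → $18.50.
strawberries only: max(3.9/0.5, 148/97) = 7.8 servings → $6.63.
sweet potato only: max(3.9/1.1, 148/33) = 4.485 servings → $2.02.
avocado + strawberries with both tight: 9.569 servings and 0.1447 servings → $16.87.
avocado + sweet potato: intersection lies outside the first quadrant.
strawberries + sweet potato with both tight: 0.378 servings and 3.374 servings → $1.84.
So the least-cost plan costs $1.84.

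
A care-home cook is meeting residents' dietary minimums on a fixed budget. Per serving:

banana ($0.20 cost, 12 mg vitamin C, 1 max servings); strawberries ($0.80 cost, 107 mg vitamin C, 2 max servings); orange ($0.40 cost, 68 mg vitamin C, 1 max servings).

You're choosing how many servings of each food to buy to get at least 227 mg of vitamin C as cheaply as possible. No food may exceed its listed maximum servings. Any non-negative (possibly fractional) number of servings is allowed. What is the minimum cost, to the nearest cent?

Cost per mg of vitamin C: orange $0.0059, strawberries $0.0075, banana $0.0167.
Take 1 serving of orange: +68.0 mg vitamin C for $0.40 (total $0.40, still need 159.0 mg).
Take 1.486 servings of strawberries: +159.0 mg vitamin C for $1.19 (total $1.59, still need 0.0 mg).
Filling from the cheapest source first is optimal under one linear minimum: $1.59.

$1.59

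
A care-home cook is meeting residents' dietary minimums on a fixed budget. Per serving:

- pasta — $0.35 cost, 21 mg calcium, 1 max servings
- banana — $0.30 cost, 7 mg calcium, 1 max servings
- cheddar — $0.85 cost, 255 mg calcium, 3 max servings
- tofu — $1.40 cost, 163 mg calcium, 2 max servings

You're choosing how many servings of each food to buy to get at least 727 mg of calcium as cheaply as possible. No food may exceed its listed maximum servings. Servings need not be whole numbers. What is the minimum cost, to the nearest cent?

$2.42

Cost per mg of calcium: cheddar $0.0033, tofu $0.0086, pasta $0.0167, banana $0.0429.
Take 2.851 servings of cheddar: +727.0 mg calcium for $2.42 (total $2.42, still need 0.0 mg).
Greedy by cheapest-per-mg is optimal for a single linear constraint, so the minimum cost is $2.42.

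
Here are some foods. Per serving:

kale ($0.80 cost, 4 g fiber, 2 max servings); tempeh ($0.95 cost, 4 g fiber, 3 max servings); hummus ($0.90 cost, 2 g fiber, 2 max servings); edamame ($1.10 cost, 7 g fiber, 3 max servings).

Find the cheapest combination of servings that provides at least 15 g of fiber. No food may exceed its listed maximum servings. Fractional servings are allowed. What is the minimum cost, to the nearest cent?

$2.36

Cost per g of fiber: edamame $0.1571, kale $0.2000, tempeh $0.2375, hummus $0.4500.
Take 2.143 servings of edamame: +15.0 g fiber for $2.36 (total $2.36, still need 0.0 g).
Filling from the cheapest source first is optimal under one linear minimum: $2.36.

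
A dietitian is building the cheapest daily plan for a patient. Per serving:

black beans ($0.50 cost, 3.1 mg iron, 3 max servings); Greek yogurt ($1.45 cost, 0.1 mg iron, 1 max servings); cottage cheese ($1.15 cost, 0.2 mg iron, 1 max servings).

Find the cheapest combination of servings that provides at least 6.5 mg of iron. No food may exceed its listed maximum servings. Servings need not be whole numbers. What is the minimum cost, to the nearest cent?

$1.05

Cost per mg of iron: black beans $0.1613, cottage cheese $5.7500, Greek yogurt $14.5000.
Take 2.097 servings of black beans: +6.5 mg iron for $1.05 (total $1.05, still need 0.0 mg).
Filling from the cheapest source first is optimal under one linear minimum: $1.05.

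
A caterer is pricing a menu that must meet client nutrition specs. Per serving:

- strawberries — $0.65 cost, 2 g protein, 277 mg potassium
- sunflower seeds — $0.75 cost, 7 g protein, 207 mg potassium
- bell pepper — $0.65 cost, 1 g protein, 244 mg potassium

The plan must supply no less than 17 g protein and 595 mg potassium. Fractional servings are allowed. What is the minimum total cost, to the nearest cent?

With two linear requirements the optimum uses one or two foods; enumerate the corners.
strawberries only: max(17/2, 595/277) = 8.5 servings → $5.53.
sunflower seeds only: max(17/7, 595/207) = 2.874 servings → $2.16.
bell pepper only: max(17/1, 595/244) = 17 servings → $11.05.
strawberries + sunflower seeds with both tight: 0.4236 servings and 2.308 servings → $2.01.
strawberries + bell pepper with both targets exact would need a negative amount; discard.
sunflower seeds + bell pepper with both tight: 2.367 servings and 0.4304 servings → $2.06.
So the least-cost plan costs $2.01.

$2.01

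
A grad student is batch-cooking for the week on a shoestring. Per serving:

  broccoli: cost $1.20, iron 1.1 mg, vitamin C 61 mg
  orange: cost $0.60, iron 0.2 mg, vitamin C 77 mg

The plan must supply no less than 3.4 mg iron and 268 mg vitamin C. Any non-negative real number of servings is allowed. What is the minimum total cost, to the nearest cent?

$4.17

At the optimum either one food covers both requirements or two foods hit both targets exactly; no other combination can be cheaper.
broccoli only: max(3.4/1.1, 268/61) = 4.393 servings → $5.27.
orange only: max(3.4/0.2, 268/77) = 17 servings → $10.20.
broccoli + orange with both tight: 2.872 servings and 1.206 servings → $4.17.
Cheapest feasible corner: $4.17.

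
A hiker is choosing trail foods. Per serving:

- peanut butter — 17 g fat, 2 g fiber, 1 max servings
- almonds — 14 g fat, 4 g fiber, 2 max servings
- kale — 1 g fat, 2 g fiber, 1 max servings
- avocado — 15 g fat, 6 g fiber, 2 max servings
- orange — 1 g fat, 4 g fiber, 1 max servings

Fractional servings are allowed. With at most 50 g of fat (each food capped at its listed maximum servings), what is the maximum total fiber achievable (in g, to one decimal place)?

Fiber per g fat: orange 4, kale 2, avocado 0.4, almonds 0.2857, peanut butter 0.1176.
Take 1 serving of orange: uses 1 g fat, +4.0 g fiber (running total 4.0 g).
Take 1 serving of kale: uses 1 g fat, +2.0 g fiber (running total 6.0 g).
Take 2 servings of avocado: uses 30 g fat, +12.0 g fiber (running total 18.0 g).
Take 1.286 servings of almonds: uses 18 g fat, +5.1 g fiber (running total 23.1 g).
Filling greedily by fiber-per-g fat is optimal for one linear limit, giving 23.1 g.

23.1 g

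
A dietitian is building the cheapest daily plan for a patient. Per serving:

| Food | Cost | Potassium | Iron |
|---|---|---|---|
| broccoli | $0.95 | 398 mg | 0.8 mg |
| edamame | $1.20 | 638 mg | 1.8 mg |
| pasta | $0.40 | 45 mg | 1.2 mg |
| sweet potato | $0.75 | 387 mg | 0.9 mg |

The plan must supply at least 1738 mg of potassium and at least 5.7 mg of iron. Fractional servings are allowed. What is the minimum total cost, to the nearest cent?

$3.50

This is a tiny linear program; its minimum lies at a vertex of the feasible set. List the vertices and price them.
broccoli only: max(1738/398, 5.7/0.8) = 7.125 servings → $6.77.
edamame only: max(1738/638, 5.7/1.8) = 3.167 servings → $3.80.
pasta only: max(1738/45, 5.7/1.2) = 38.62 servings → $15.45.
sweet potato only: max(1738/387, 5.7/0.9) = 6.333 servings → $4.75.
broccoli + edamame: the both-tight solution has a negative serving — not a feasible corner.
broccoli + pasta with both tight: 4.142 servings and 1.989 servings → $4.73.
broccoli + sweet potato with both targets exact would need a negative amount; discard.
edamame + pasta with both tight: 2.672 servings and 0.7423 servings → $3.50.
edamame + sweet potato with both targets exact would need a negative amount; discard.
pasta + sweet potato with both tight: 1.514 servings and 4.315 servings → $3.84.
Cheapest feasible corner: $3.50.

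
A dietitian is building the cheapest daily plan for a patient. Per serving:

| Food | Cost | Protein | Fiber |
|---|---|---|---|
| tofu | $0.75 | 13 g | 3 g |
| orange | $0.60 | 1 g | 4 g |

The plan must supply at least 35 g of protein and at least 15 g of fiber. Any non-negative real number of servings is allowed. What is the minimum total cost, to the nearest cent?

Two binding constraints pin down two serving amounts, so the optimal mix uses at most two foods. The candidates are each food alone (scaled to the tighter of protein/fiber) and each pair with both constraints tight.
tofu only: max(35/13, 15/3) = 5 servings → $3.75.
orange only: max(35/1, 15/4) = 35 servings → $21.00.
tofu + orange with both tight: 2.551 servings and 1.837 servings → $3.02.
So the least-cost plan costs $3.02.

$3.02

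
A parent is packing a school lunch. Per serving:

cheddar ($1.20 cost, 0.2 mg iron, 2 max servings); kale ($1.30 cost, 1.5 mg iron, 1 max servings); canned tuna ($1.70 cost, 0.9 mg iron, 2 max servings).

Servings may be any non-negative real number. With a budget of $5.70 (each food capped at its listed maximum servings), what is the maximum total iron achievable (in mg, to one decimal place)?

Iron per dollar: kale 1.154, canned tuna 0.5294, cheddar 0.1667.
Take 1 serving of kale: spends $1.30, +1.5 mg iron (running total 1.5 mg).
Take 2 servings of canned tuna: spends $3.40, +1.8 mg iron (running total 3.3 mg).
Take 0.8333 servings of cheddar: spends $1.00, +0.2 mg iron (running total 3.5 mg).
Filling greedily by iron-per-dollar is optimal for one linear limit, giving 3.5 mg.

3.5 mg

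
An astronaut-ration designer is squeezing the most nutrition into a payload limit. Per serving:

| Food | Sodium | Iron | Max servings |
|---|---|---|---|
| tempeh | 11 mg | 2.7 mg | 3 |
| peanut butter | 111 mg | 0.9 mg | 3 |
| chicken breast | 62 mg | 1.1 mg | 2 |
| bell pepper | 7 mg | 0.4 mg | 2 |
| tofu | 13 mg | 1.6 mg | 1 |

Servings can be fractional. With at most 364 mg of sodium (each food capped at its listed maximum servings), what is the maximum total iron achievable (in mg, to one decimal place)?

Iron per mg sodium: tempeh 0.2455, tofu 0.1231, bell pepper 0.05714, chicken breast 0.01774, peanut butter 0.008108.
Take 3 servings of tempeh: uses 33 mg sodium, +8.1 mg iron (running total 8.1 mg).
Take 1 serving of tofu: uses 13 mg sodium, +1.6 mg iron (running total 9.7 mg).
Take 2 servings of bell pepper: uses 14 mg sodium, +0.8 mg iron (running total 10.5 mg).
Take 2 servings of chicken breast: uses 124 mg sodium, +2.2 mg iron (running total 12.7 mg).
Take 1.622 servings of peanut butter: uses 180 mg sodium, +1.5 mg iron (running total 14.2 mg).
Greedy by best ratio exhausts the sodium allowance optimally: 14.2 mg.

14.2 mg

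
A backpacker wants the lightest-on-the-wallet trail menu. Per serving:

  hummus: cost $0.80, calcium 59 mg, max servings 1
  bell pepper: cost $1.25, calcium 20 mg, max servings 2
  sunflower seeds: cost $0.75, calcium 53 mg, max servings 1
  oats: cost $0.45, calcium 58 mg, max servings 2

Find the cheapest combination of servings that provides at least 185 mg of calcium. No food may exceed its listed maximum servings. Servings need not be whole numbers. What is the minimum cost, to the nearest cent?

Cost per mg of calcium: oats $0.0078, hummus $0.0136, sunflower seeds $0.0142, bell pepper $0.0625.
Take 2 servings of oats: +116.0 mg calcium for $0.90 (total $0.90, still need 69.0 mg).
Take 1 serving of hummus: +59.0 mg calcium for $0.80 (total $1.70, still need 10.0 mg).
Take 0.1887 servings of sunflower seeds: +10.0 mg calcium for $0.14 (total $1.84, still need 0.0 mg).
Greedy by cheapest-per-mg is optimal for a single linear constraint, so the minimum cost is $1.84.

$1.84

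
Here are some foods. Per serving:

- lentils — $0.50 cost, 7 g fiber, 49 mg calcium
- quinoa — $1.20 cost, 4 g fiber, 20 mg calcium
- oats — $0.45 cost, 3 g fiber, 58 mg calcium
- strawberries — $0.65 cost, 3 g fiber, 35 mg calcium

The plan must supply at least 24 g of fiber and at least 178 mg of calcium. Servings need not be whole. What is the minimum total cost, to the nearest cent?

$1.78

lentils only: max(24/7, 178/49) = 3.633 servings → $1.82.
quinoa only: max(24/4, 178/20) = 8.9 servings → $10.68.
oats only: max(24/3, 178/58) = 8 servings → $3.60.
strawberries only: max(24/3, 178/35) = 8 servings → $5.20.
lentils + quinoa: intersection lies outside the first quadrant.
lentils + oats with both tight: 3.313 servings and 0.2703 servings → $1.78.
lentils + strawberries with both tight: 3.122 servings and 0.7143 servings → $2.03.
quinoa + oats with both tight: 4.988 servings and 1.349 servings → $6.59.
quinoa + strawberries with both tight: 3.825 servings and 2.9 servings → $6.47.
oats + strawberries: intersection lies outside the first quadrant.
The minimum over all feasible corners is $1.78.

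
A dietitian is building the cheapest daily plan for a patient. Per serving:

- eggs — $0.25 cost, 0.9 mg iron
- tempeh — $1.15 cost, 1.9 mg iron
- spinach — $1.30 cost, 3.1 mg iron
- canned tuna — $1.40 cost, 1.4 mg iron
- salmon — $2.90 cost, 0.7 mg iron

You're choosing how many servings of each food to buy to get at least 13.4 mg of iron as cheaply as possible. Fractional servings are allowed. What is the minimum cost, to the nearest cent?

$3.72

Cost per mg of iron: eggs $0.2778, spinach $0.4194, tempeh $0.6053, canned tuna $1.0000, salmon $4.1429.
With no serving limits, use only eggs: 13.4 mg / 0.9 mg = 14.89 servings × $0.25 = $3.72.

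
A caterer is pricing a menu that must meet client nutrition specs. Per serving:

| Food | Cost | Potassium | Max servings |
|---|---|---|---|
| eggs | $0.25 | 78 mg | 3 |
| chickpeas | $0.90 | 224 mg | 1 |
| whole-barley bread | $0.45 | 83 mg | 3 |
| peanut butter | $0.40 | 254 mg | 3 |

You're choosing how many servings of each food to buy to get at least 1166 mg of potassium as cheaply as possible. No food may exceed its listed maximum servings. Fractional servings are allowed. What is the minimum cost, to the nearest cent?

$2.63

Cost per mg of potassium: peanut butter $0.0016, eggs $0.0032, chickpeas $0.0040, whole-barley bread $0.0054.
Take 3 servings of peanut butter: +762.0 mg potassium for $1.20 (total $1.20, still need 404.0 mg).
Take 3 servings of eggs: +234.0 mg potassium for $0.75 (total $1.95, still need 170.0 mg).
Take 0.7589 servings of chickpeas: +170.0 mg potassium for $0.68 (total $2.63, still need 0.0 mg).
Greedy by cheapest-per-mg is optimal for a single linear constraint, so the minimum cost is $2.63.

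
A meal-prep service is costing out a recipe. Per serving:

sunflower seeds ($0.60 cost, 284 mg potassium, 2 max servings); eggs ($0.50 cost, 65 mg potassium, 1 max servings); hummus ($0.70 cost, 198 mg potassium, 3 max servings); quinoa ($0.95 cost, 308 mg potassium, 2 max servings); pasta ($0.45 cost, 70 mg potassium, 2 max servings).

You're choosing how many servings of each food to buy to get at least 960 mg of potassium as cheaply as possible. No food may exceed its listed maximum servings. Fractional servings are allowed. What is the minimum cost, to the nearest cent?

$2.41

Cost per mg of potassium: sunflower seeds $0.0021, quinoa $0.0031, hummus $0.0035, pasta $0.0064, eggs $0.0077.
Take 2 servings of sunflower seeds: +568.0 mg potassium for $1.20 (total $1.20, still need 392.0 mg).
Take 1.273 servings of quinoa: +392.0 mg potassium for $1.21 (total $2.41, still need 0.0 mg).
Greedy by cheapest-per-mg is optimal for a single linear constraint, so the minimum cost is $2.41.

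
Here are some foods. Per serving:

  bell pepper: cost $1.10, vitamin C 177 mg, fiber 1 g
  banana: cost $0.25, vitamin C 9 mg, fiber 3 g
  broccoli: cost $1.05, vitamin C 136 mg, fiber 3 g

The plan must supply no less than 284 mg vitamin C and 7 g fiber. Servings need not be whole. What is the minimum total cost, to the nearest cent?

This is a tiny linear program; its minimum lies at a vertex of the feasible set. List the vertices and price them.
bell pepper only: max(284/177, 7/1) = 7 servings → $7.70.
banana only: max(284/9, 7/3) = 31.56 servings → $7.89.
broccoli only: max(284/136, 7/3) = 2.333 servings → $2.45.
bell pepper + banana with both tight: 1.511 servings and 1.83 servings → $2.12.
bell pepper + broccoli with both targets exact would need a negative amount; discard.
banana + broccoli with both tight: 0.2625 servings and 2.071 servings → $2.24.
The minimum over all feasible corners is $2.12.

$2.12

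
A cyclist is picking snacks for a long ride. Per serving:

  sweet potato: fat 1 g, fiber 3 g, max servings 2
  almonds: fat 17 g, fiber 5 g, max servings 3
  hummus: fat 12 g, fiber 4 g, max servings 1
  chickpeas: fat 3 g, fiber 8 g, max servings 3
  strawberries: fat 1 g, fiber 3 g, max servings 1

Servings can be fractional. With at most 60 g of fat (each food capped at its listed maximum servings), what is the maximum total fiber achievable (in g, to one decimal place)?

47.6 g

Fiber per g fat: sweet potato 3, strawberries 3, chickpeas 2.667, hummus 0.3333, almonds 0.2941.
Take 2 servings of sweet potato: uses 2 g fat, +6.0 g fiber (running total 6.0 g).
Take 1 serving of strawberries: uses 1 g fat, +3.0 g fiber (running total 9.0 g).
Take 3 servings of chickpeas: uses 9 g fat, +24.0 g fiber (running total 33.0 g).
Take 1 serving of hummus: uses 12 g fat, +4.0 g fiber (running total 37.0 g).
Take 2.118 servings of almonds: uses 36 g fat, +10.6 g fiber (running total 47.6 g).
Greedy by best ratio exhausts the fat allowance optimally: 47.6 g.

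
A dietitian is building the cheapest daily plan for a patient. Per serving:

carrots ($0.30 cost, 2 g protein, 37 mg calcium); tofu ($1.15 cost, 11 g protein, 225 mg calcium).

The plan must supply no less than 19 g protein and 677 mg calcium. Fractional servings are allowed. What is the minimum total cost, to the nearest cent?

$3.46

An LP optimum is at a vertex; with two nutrient constraints at most two foods are used. Check each candidate.
carrots only: max(19/2, 677/37) = 18.3 servings → $5.49.
tofu only: max(19/11, 677/225) = 3.009 servings → $3.46.
carrots + tofu: the both-tight solution has a negative serving — not a feasible corner.
The minimum over all feasible corners is $3.46.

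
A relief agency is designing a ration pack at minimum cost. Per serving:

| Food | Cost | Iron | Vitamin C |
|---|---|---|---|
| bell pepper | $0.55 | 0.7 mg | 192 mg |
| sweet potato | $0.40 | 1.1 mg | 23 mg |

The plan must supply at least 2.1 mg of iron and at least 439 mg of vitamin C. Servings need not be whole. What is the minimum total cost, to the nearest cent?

Check every corner: each single food scaled to meet both minima, and each pair solved so both constraints bind.
bell pepper only: max(2.1/0.7, 439/192) = 3 servings → $1.65.
sweet potato only: max(2.1/1.1, 439/23) = 19.09 servings → $7.63.
bell pepper + sweet potato with both tight: 2.228 servings and 0.4915 servings → $1.42.
So the least-cost plan costs $1.42.

$1.42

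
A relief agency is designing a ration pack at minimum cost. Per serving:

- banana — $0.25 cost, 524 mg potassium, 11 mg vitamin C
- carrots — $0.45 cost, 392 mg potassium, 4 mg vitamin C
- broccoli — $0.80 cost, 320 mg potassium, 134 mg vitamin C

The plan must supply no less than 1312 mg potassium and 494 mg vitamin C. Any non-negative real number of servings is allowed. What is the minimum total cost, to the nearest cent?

The cheapest plan sits at a corner of the feasible region — with two constraints it uses at most two foods.
banana only: max(1312/524, 494/11) = 44.91 servings → $11.23.
carrots only: max(1312/392, 494/4) = 123.5 servings → $55.58.
broccoli only: max(1312/320, 494/134) = 4.1 servings → $3.28.
banana + carrots with both targets exact would need a negative amount; discard.
banana + broccoli with both tight: 0.2658 servings and 3.665 servings → $3.00.
carrots + broccoli with both tight: 0.3459 servings and 3.676 servings → $3.10.
Cheapest feasible corner: $3.00.

$3.00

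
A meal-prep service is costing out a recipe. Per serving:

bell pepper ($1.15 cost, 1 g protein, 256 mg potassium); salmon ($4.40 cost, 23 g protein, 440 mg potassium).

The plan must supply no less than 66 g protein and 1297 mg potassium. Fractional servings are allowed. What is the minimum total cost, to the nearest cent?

An LP optimum is at a vertex; with two nutrient constraints at most two foods are used. Check each candidate.
bell pepper only: max(66/1, 1297/256) = 66 servings → $75.90.
salmon only: max(66/23, 1297/440) = 2.948 servings → $12.97.
bell pepper + salmon with both tight: 0.1452 servings and 2.863 servings → $12.77.
The minimum over all feasible corners is $12.77.

$12.77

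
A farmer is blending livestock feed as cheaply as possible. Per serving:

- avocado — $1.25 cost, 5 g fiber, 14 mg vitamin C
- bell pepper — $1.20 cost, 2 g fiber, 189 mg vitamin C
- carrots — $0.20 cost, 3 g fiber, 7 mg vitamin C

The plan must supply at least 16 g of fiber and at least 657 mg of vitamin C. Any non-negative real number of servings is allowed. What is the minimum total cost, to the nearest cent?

For a min-cost LP with two ≥-constraints, a basic feasible solution has at most two positive variables.
avocado only: max(16/5, 657/14) = 46.93 servings → $58.66.
bell pepper only: max(16/2, 657/189) = 8 servings → $9.60.
carrots only: max(16/3, 657/7) = 93.86 servings → $18.77.
avocado + bell pepper with both tight: 1.865 servings and 3.338 servings → $6.34.
avocado + carrots: intersection lies outside the first quadrant.
bell pepper + carrots with both tight: 3.362 servings and 3.092 servings → $4.65.
So the least-cost plan costs $4.65.

$4.65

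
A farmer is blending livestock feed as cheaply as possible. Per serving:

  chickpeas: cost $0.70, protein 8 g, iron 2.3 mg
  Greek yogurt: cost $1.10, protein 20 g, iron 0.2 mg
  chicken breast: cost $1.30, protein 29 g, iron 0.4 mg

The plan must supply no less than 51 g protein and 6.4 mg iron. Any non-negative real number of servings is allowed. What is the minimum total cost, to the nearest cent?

$3.17

The cheapest plan sits at a corner of the feasible region — with two constraints it uses at most two foods.
chickpeas only: max(51/8, 6.4/2.3) = 6.375 servings → $4.46.
Greek yogurt only: max(51/20, 6.4/0.2) = 32 servings → $35.20.
chicken breast only: max(51/29, 6.4/0.4) = 16 servings → $20.80.
chickpeas + Greek yogurt with both tight: 2.653 servings and 1.489 servings → $3.49.
chickpeas + chicken breast with both tight: 2.602 servings and 1.041 servings → $3.17.
Greek yogurt + chicken breast: the both-tight solution has a negative serving — not a feasible corner.
Cheapest feasible corner: $3.17.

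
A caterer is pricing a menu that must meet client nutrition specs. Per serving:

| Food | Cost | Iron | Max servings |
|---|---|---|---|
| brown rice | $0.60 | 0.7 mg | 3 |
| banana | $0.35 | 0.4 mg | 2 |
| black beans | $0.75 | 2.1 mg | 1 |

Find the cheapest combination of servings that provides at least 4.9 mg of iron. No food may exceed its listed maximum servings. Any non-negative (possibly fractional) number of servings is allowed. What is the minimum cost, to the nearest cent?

$3.16

Cost per mg of iron: black beans $0.3571, brown rice $0.8571, banana $0.8750.
Take 1 serving of black beans: +2.1 mg iron for $0.75 (total $0.75, still need 2.8 mg).
Take 3 servings of brown rice: +2.1 mg iron for $1.80 (total $2.55, still need 0.7 mg).
Take 1.75 servings of banana: +0.7 mg iron for $0.61 (total $3.16, still need 0.0 mg).
Filling from the cheapest source first is optimal under one linear minimum: $3.16.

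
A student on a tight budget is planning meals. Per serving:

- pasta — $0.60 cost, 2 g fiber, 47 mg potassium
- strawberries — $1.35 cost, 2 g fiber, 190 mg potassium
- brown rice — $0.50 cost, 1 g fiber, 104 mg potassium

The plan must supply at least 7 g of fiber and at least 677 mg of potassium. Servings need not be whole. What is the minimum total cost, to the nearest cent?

$3.37

For a min-cost LP with two ≥-constraints, a basic feasible solution has at most two positive variables.
pasta only: max(7/2, 677/47) = 14.4 servings → $8.64.
strawberries only: max(7/2, 677/190) = 3.563 servings → $4.81.
brown rice only: max(7/1, 677/104) = 7 servings → $3.50.
pasta + strawberries: the both-tight solution has a negative serving — not a feasible corner.
pasta + brown rice with both tight: 0.3168 servings and 6.366 servings → $3.37.
strawberries + brown rice with both tight: 2.833 servings and 1.333 servings → $4.49.
The minimum over all feasible corners is $3.37.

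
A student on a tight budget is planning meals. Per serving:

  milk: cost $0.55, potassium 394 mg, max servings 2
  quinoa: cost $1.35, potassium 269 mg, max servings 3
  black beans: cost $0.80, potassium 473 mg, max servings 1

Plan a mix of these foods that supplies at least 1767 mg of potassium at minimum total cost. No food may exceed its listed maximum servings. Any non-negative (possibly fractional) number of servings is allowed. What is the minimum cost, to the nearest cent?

Cost per mg of potassium: milk $0.0014, black beans $0.0017, quinoa $0.0050.
Take 2 servings of milk: +788.0 mg potassium for $1.10 (total $1.10, still need 979.0 mg).
Take 1 serving of black beans: +473.0 mg potassium for $0.80 (total $1.90, still need 506.0 mg).
Take 1.881 servings of quinoa: +506.0 mg potassium for $2.54 (total $4.44, still need 0.0 mg).
Greedy by cheapest-per-mg is optimal for a single linear constraint, so the minimum cost is $4.44.

$4.44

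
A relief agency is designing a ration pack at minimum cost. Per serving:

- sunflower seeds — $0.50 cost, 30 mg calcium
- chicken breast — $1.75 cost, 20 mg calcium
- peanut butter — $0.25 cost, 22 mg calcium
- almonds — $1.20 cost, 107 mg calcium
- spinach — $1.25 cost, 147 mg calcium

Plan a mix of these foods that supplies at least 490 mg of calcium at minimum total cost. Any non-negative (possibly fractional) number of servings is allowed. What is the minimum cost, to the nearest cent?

$4.17

Cost per mg of calcium: spinach $0.0085, almonds $0.0112, peanut butter $0.0114, sunflower seeds $0.0167, chicken breast $0.0875.
With no serving limits, use only spinach: 490 mg / 147 mg = 3.333 servings × $1.25 = $4.17.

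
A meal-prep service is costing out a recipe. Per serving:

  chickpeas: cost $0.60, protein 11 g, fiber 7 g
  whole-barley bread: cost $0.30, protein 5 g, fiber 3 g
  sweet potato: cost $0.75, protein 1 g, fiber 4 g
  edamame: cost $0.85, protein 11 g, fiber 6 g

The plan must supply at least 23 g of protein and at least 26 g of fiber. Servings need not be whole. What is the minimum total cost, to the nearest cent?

$2.23

For a min-cost LP with two ≥-constraints, a basic feasible solution has at most two positive variables.
chickpeas only: max(23/11, 26/7) = 3.714 servings → $2.23.
whole-barley bread only: max(23/5, 26/3) = 8.667 servings → $2.60.
sweet potato only: max(23/1, 26/4) = 23 servings → $17.25.
edamame only: max(23/11, 26/6) = 4.333 servings → $3.68.
chickpeas + whole-barley bread: intersection lies outside the first quadrant.
chickpeas + sweet potato with both tight: 1.784 servings and 3.378 servings → $3.60.
chickpeas + edamame: the both-tight solution has a negative serving — not a feasible corner.
whole-barley bread + sweet potato with both tight: 3.882 servings and 3.588 servings → $3.86.
whole-barley bread + edamame with both targets exact would need a negative amount; discard.
sweet potato + edamame with both tight: 3.895 servings and 1.737 servings → $4.40.
So the least-cost plan costs $2.23.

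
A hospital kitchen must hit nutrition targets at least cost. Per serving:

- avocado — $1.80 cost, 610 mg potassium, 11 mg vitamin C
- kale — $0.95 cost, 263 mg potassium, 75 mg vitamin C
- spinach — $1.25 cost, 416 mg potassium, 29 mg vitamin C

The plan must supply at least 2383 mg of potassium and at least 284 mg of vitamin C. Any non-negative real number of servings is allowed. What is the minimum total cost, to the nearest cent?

$7.49

The cheapest plan sits at a corner of the feasible region — with two constraints it uses at most two foods.
avocado only: max(2383/610, 284/11) = 25.82 servings → $46.47.
kale only: max(2383/263, 284/75) = 9.061 servings → $8.61.
spinach only: max(2383/416, 284/29) = 9.793 servings → $12.24.
avocado + kale with both tight: 2.427 servings and 3.431 servings → $7.63.
avocado + spinach: the both-tight solution has a negative serving — not a feasible corner.
kale + spinach with both tight: 2.08 servings and 4.413 servings → $7.49.
The minimum over all feasible corners is $7.49.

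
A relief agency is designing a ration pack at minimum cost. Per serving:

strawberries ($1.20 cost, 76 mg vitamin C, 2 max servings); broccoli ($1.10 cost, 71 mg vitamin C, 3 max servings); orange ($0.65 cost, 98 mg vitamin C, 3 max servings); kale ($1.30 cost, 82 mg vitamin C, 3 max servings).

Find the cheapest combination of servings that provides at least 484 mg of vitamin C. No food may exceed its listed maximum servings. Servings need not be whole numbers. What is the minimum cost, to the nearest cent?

$4.89

Cost per mg of vitamin C: orange $0.0066, broccoli $0.0155, strawberries $0.0158, kale $0.0159.
Take 3 servings of orange: +294.0 mg vitamin C for $1.95 (total $1.95, still need 190.0 mg).
Take 2.676 servings of broccoli: +190.0 mg vitamin C for $2.94 (total $4.89, still need 0.0 mg).
Filling from the cheapest source first is optimal under one linear minimum: $4.89.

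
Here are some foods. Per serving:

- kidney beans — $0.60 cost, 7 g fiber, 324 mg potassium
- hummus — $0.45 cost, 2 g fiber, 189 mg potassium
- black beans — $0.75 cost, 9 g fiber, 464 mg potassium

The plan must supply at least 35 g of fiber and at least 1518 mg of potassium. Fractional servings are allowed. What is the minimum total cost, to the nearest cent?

Minimising a linear cost over {fiber ≥ 35, potassium ≥ 1518, servings ≥ 0} — the optimum is at a vertex, using one or two foods.
kidney beans only: max(35/7, 1518/324) = 5 servings → $3.00.
hummus only: max(35/2, 1518/189) = 17.5 servings → $7.88.
black beans only: max(35/9, 1518/464) = 3.889 servings → $2.92.
kidney beans + hummus: the both-tight solution has a negative serving — not a feasible corner.
kidney beans + black beans: the both-tight solution has a negative serving — not a feasible corner.
hummus + black beans: intersection lies outside the first quadrant.
So the least-cost plan costs $2.92.

$2.92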